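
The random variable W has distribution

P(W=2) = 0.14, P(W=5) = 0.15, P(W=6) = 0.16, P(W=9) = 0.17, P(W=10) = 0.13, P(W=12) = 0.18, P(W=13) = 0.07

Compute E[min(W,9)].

6.94

E[min(W,9)] = Σ min(w,9)·P(W=w)
 = 2·0.14 + 5·0.15 + 6·0.16 + 9·0.17 + 9·0.13 + 9·0.18 + 9·0.07
 = 0.28 + 0.75 + 0.96 + 1.53 + 1.17 + 1.62 + 0.63
 = 6.94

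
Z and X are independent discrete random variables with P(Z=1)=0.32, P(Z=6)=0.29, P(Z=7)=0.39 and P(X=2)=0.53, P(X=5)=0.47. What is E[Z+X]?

E[Z+X] = Σ_z Σ_x (z+x) · P(Z=z)P(X=x)
 = 3·0.1696 + 6·0.1504 + 8·0.1537 + 11·0.1363 + 9·0.2067 + 12·0.1833
 = 0.5088 + 0.9024 + 1.2296 + 1.4993 + 1.8603 + 2.1996
 = 8.2

8.2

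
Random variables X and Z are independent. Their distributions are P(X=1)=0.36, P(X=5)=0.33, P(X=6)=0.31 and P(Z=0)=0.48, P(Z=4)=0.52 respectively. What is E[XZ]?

8.0496

E[XZ] = Σ_x Σ_z xz · P(X=x)P(Z=z)
 = 0·0.1728 + 4·0.1872 + 0·0.1584 + 20·0.1716 + 0·0.1488 + 24·0.1612
 = 0 + 0.7488 + 0 + 3.432 + 0 + 3.8688
 = 8.0496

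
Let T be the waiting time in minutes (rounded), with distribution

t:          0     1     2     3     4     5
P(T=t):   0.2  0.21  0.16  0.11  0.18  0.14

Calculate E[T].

2.28

E[T] = Σ t·P(T=t)
 = 0·0.2 + 1·0.21 + 2·0.16 + 3·0.11 + 4·0.18 + 5·0.14
 = 0 + 0.21 + 0.32 + 0.33 + 0.72 + 0.7
 = 2.28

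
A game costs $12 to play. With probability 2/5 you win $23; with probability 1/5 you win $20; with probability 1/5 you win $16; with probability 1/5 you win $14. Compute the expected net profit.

7.2

E[payout] = 23·2/5 + 20·1/5 + 16·1/5 + 14·1/5
 = 46/5 + 4 + 16/5 + 14/5
 = 96/5
Net = 96/5 - 12 = 36/5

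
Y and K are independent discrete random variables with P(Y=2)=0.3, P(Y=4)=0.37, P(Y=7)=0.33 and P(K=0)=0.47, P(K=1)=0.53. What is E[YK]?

2.3267

E[YK] = Σ_y Σ_k yk · P(Y=y)P(K=k)
 = 0·0.141 + 2·0.159 + 0·0.1739 + 4·0.1961 + 0·0.1551 + 7·0.1749
 = 0 + 0.318 + 0 + 0.7844 + 0 + 1.2243
 = 2.3267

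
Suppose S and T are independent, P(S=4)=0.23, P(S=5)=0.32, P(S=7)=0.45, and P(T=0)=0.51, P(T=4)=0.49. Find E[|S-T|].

3.71

E[|S-T|] = Σ_s Σ_t |s-t| · P(S=s)P(T=t)
 = 4·0.1173 + 0·0.1127 + 5·0.1632 + 1·0.1568 + 7·0.2295 + 3·0.2205
 = 0.4692 + 0 + 0.816 + 0.1568 + 1.6065 + 0.6615
 = 3.71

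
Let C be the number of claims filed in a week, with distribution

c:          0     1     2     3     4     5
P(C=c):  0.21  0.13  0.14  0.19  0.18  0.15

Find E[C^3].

E[C^3] = Σ c^3·P(C=c)
 = 0·0.21 + 1·0.13 + 8·0.14 + 27·0.19 + 64·0.18 + 125·0.15
 = 0 + 0.13 + 1.12 + 5.13 + 11.52 + 18.75
 = 36.65

36.65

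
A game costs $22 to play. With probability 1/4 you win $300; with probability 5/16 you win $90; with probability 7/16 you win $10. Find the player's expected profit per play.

85.5

E[payout] = 300·1/4 + 90·5/16 + 10·7/16
 = 75 + 225/8 + 35/8
 = 215/2
Net = 215/2 - 22 = 171/2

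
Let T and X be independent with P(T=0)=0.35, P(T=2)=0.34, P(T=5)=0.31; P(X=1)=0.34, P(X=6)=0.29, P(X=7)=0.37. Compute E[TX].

E[TX] = Σ_t Σ_x tx · P(T=t)P(X=x)
 = 0·0.119 + 0·0.1015 + 0·0.1295 + 2·0.1156 + 12·0.0986 + 14·0.1258 + 5·0.1054 + 30·0.0899 + 35·0.1147
 = 0 + 0 + 0 + 0.2312 + 1.1832 + 1.7612 + 0.527 + 2.697 + 4.0145
 = 10.4141

10.4141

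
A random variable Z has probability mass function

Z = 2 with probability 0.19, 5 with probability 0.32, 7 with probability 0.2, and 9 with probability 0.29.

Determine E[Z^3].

E[Z^3] = Σ z^3·P(Z=z)
 = 8·0.19 + 125·0.32 + 343·0.2 + 729·0.29
 = 1.52 + 40 + 68.6 + 211.41
 = 321.53

321.53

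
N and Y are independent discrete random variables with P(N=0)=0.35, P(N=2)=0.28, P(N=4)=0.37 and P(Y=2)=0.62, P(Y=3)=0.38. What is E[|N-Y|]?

E[|N-Y|] = Σ_n Σ_y |n-y| · P(N=n)P(Y=y)
 = 2·0.217 + 3·0.133 + 0·0.1736 + 1·0.1064 + 2·0.2294 + 1·0.1406
 = 0.434 + 0.399 + 0 + 0.1064 + 0.4588 + 0.1406
 = 1.5388

1.5388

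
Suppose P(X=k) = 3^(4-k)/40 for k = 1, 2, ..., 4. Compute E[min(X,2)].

1.325

E[min(X,2)] = Σ min(x,2)·P(X=x)
 = 1·27/40 + 2·9/40 + 2·3/40 + 2·1/40
 = 27/40 + 9/20 + 3/20 + 1/20
 = 53/40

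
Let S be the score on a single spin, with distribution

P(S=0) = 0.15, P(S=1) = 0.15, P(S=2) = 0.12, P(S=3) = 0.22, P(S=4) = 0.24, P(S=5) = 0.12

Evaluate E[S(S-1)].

6.84

E[S(S-1)] = Σ s(s-1)·P(S=s)
 = 0·0.15 + 0·0.15 + 2·0.12 + 6·0.22 + 12·0.24 + 20·0.12
 = 0 + 0 + 0.24 + 1.32 + 2.88 + 2.4
 = 6.84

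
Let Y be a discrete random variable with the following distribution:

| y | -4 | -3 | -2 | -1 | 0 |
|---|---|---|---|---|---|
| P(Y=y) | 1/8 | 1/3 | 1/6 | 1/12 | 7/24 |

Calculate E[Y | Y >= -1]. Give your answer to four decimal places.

P(Y >= -1) = 1/12 + 7/24 = 3/8.
E[Y | Y >= -1] = [(-1)·1/12 + 0·7/24] / (3/8)
 = -1/12 / (3/8)
 = -2/9

-0.2222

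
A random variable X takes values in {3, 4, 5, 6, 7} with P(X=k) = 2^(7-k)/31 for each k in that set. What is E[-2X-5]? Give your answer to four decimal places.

E[-2X-5] = Σ (-2x-5)·P(X=x)
 = (-11)·16/31 + (-13)·8/31 + (-15)·4/31 + (-17)·2/31 + (-19)·1/31
 = (-176/31) + (-104/31) + (-60/31) + (-34/31) + (-19/31)
 = -393/31

-12.6774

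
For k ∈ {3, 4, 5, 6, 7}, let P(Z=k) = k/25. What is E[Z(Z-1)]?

25.6

E[Z(Z-1)] = Σ z(z-1)·P(Z=z)
 = 6·3/25 + 12·4/25 + 20·1/5 + 30·6/25 + 42·7/25
 = 18/25 + 48/25 + 4 + 36/5 + 294/25
 = 128/5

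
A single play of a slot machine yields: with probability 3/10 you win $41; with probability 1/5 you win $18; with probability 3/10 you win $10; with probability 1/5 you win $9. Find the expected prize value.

20.7

E[payout] = 41·3/10 + 18·1/5 + 10·3/10 + 9·1/5
 = 123/10 + 18/5 + 3 + 9/5
 = 207/10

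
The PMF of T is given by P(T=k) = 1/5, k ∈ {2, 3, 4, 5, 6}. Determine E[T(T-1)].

14

E[T(T-1)] = Σ t(t-1)·P(T=t)
 = 2·1/5 + 6·1/5 + 12·1/5 + 20·1/5 + 30·1/5
 = 2/5 + 6/5 + 12/5 + 4 + 6
 = 14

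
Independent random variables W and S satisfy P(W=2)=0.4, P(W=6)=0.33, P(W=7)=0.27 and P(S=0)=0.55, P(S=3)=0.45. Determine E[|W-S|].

3.68

E[|W-S|] = Σ_w Σ_s |w-s| · P(W=w)P(S=s)
 = 2·0.22 + 1·0.18 + 6·0.1815 + 3·0.1485 + 7·0.1485 + 4·0.1215
 = 0.44 + 0.18 + 1.089 + 0.4455 + 1.0395 + 0.486
 = 3.68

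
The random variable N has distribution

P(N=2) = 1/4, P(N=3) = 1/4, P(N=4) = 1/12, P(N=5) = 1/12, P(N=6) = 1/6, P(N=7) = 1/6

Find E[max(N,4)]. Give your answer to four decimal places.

4.9167

E[max(N,4)] = Σ max(n,4)·P(N=n)
 = 4·1/4 + 4·1/4 + 4·1/12 + 5·1/12 + 6·1/6 + 7·1/6
 = 1 + 1 + 1/3 + 5/12 + 1 + 7/6
 = 59/12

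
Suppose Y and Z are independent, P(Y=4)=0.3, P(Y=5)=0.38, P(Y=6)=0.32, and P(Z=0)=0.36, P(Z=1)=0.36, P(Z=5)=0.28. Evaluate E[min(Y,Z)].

1.676

E[min(Y,Z)] = Σ_y Σ_z min(y,z) · P(Y=y)P(Z=z)
 = 0·0.108 + 1·0.108 + 4·0.084 + 0·0.1368 + 1·0.1368 + 5·0.1064 + 0·0.1152 + 1·0.1152 + 5·0.0896
 = 0 + 0.108 + 0.336 + 0 + 0.1368 + 0.532 + 0 + 0.1152 + 0.448
 = 1.676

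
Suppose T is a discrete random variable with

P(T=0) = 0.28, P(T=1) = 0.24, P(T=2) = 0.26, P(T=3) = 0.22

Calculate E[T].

1.42

E[T] = Σ t·P(T=t)
 = 0·0.28 + 1·0.24 + 2·0.26 + 3·0.22
 = 0 + 0.24 + 0.52 + 0.66
 = 1.42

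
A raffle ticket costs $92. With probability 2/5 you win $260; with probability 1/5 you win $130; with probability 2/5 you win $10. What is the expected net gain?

E[payout] = 260·2/5 + 130·1/5 + 10·2/5
 = 104 + 26 + 4
 = 134
Net = 134 - 92 = 42

42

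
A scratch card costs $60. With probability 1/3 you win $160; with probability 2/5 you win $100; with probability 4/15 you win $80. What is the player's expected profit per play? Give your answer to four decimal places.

E[payout] = 160·1/3 + 100·2/5 + 80·4/15
 = 160/3 + 40 + 64/3
 = 344/3
Net = 344/3 - 60 = 164/3

54.6667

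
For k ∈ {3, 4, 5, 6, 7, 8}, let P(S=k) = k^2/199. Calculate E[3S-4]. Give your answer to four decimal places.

E[3S-4] = Σ (3s-4)·P(S=s)
 = 5·9/199 + 8·16/199 + 11·25/199 + 14·36/199 + 17·49/199 + 20·64/199
 = 45/199 + 128/199 + 275/199 + 504/199 + 833/199 + 1280/199
 = 3065/199

15.4020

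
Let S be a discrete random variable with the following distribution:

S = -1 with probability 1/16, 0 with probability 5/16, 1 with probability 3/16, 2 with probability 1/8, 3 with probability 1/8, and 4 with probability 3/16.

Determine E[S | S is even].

P(S is even) = 5/16 + 1/8 + 3/16 = 5/8.
E[S | S is even] = [0·5/16 + 2·1/8 + 4·3/16] / (5/8)
 = 1 / (5/8)
 = 8/5

1.6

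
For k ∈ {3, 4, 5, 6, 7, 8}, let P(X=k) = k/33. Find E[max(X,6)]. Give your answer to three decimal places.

E[max(X,6)] = Σ max(x,6)·P(X=x)
 = 6·1/11 + 6·4/33 + 6·5/33 + 6·2/11 + 7·7/33 + 8·8/33
 = 6/11 + 8/11 + 10/11 + 12/11 + 49/33 + 64/33
 = 221/33

6.697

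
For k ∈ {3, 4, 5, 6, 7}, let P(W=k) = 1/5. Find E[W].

E[W] = Σ w·P(W=w)
 = 3·1/5 + 4·1/5 + 5·1/5 + 6·1/5 + 7·1/5
 = 3/5 + 4/5 + 1 + 6/5 + 7/5
 = 5

5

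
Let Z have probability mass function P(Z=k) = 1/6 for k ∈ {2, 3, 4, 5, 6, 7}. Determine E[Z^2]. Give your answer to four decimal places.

E[Z^2] = Σ z^2·P(Z=z)
 = 4·1/6 + 9·1/6 + 16·1/6 + 25·1/6 + 36·1/6 + 49·1/6
 = 2/3 + 3/2 + 8/3 + 25/6 + 6 + 49/6
 = 139/6

23.1667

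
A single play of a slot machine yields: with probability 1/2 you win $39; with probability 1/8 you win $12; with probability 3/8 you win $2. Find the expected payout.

21.75

E[payout] = 39·1/2 + 12·1/8 + 2·3/8
 = 39/2 + 3/2 + 3/4
 = 87/4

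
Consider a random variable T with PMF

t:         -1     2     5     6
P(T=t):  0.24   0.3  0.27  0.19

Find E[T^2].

E[T^2] = Σ t^2·P(T=t)
 = 1·0.24 + 4·0.3 + 25·0.27 + 36·0.19
 = 0.24 + 1.2 + 6.75 + 6.84
 = 15.03

15.03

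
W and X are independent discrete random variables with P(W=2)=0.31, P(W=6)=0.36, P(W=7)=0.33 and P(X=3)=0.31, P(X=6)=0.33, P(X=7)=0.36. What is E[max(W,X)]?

6.2829

E[max(W,X)] = Σ_w Σ_x max(w,x) · P(W=w)P(X=x)
 = 3·0.0961 + 6·0.1023 + 7·0.1116 + 6·0.1116 + 6·0.1188 + 7·0.1296 + 7·0.1023 + 7·0.1089 + 7·0.1188
 = 0.2883 + 0.6138 + 0.7812 + 0.6696 + 0.7128 + 0.9072 + 0.7161 + 0.7623 + 0.8316
 = 6.2829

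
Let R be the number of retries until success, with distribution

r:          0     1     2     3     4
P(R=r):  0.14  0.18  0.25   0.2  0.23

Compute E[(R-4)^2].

E[(R-4)^2] = Σ (r-4)^2·P(R=r)
 = 16·0.14 + 9·0.18 + 4·0.25 + 1·0.2 + 0·0.23
 = 2.24 + 1.62 + 1 + 0.2 + 0
 = 5.06

5.06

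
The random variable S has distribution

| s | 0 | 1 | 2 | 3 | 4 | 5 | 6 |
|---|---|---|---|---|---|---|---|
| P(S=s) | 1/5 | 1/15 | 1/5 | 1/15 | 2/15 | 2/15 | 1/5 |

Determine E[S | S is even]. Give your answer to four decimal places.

2.9091

P(S is even) = 1/5 + 1/5 + 2/15 + 1/5 = 11/15.
E[S | S is even] = [0·1/5 + 2·1/5 + 4·2/15 + 6·1/5] / (11/15)
 = 32/15 / (11/15)
 = 32/11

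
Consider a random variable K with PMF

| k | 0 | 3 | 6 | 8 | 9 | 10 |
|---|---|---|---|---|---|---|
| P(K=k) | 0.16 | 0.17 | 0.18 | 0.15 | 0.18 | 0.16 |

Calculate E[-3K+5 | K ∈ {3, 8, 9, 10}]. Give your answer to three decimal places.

-17.409

P(K ∈ {3, 8, 9, 10}) = 0.17 + 0.15 + 0.18 + 0.16 = 0.66.
E[-3K+5 | K ∈ {3, 8, 9, 10}] = [(-4)·0.17 + (-19)·0.15 + (-22)·0.18 + (-25)·0.16] / 0.66
 = -11.49 / 0.66
 = -383/22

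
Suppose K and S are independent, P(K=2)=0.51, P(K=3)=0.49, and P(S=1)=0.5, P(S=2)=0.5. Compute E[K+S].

E[K+S] = Σ_k Σ_s (k+s) · P(K=k)P(S=s)
 = 3·0.255 + 4·0.255 + 4·0.245 + 5·0.245
 = 0.765 + 1.02 + 0.98 + 1.225
 = 3.99

3.99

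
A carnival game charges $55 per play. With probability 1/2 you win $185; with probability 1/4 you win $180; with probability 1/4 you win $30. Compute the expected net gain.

90

E[payout] = 185·1/2 + 180·1/4 + 30·1/4
 = 185/2 + 45 + 15/2
 = 145
Net = 145 - 55 = 90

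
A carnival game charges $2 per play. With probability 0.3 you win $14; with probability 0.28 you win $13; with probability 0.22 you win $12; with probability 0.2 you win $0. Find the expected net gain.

8.48

E[payout] = 14·0.3 + 13·0.28 + 12·0.22 + 0·0.2
 = 4.2 + 3.64 + 2.64 + 0
 = 10.48
Net = 10.48 - 2 = 8.48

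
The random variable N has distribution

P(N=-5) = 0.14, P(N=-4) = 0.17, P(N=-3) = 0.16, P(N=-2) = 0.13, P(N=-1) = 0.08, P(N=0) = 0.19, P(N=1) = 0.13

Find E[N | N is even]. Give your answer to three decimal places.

-1.918

P(N is even) = 0.17 + 0.13 + 0.19 = 0.49.
E[N | N is even] = [(-4)·0.17 + (-2)·0.13 + 0·0.19] / 0.49
 = -0.94 / 0.49
 = -94/49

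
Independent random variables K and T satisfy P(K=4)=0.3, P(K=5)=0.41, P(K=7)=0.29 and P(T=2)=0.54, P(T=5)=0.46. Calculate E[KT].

17.8464

E[KT] = Σ_k Σ_t kt · P(K=k)P(T=t)
 = 8·0.162 + 20·0.138 + 10·0.2214 + 25·0.1886 + 14·0.1566 + 35·0.1334
 = 1.296 + 2.76 + 2.214 + 4.715 + 2.1924 + 4.669
 = 17.8464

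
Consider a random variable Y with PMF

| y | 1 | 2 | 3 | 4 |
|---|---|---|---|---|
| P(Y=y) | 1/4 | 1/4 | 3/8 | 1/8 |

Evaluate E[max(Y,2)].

E[max(Y,2)] = Σ max(y,2)·P(Y=y)
 = 2·1/4 + 2·1/4 + 3·3/8 + 4·1/8
 = 1/2 + 1/2 + 9/8 + 1/2
 = 21/8

2.625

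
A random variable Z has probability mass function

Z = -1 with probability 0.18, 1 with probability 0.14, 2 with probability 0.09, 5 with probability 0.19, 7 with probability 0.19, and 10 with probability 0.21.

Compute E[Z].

4.52

E[Z] = Σ z·P(Z=z)
 = (-1)·0.18 + 1·0.14 + 2·0.09 + 5·0.19 + 7·0.19 + 10·0.21
 = (-0.18) + 0.14 + 0.18 + 0.95 + 1.33 + 2.1
 = 4.52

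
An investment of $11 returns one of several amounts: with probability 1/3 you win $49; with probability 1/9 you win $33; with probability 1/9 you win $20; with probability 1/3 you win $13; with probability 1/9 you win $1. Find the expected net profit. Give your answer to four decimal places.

15.6667

E[payout] = 49·1/3 + 33·1/9 + 20·1/9 + 13·1/3 + 1·1/9
 = 49/3 + 11/3 + 20/9 + 13/3 + 1/9
 = 80/3
Net = 80/3 - 11 = 47/3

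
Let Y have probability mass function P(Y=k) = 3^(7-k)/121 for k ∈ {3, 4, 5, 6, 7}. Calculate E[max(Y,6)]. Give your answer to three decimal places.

E[max(Y,6)] = Σ max(y,6)·P(Y=y)
 = 6·81/121 + 6·27/121 + 6·9/121 + 6·3/121 + 7·1/121
 = 486/121 + 162/121 + 54/121 + 18/121 + 7/121
 = 727/121

6.008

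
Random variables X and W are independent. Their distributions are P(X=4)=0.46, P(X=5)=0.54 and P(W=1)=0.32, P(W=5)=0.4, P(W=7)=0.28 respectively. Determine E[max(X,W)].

5.4128

E[max(X,W)] = Σ_x Σ_w max(x,w) · P(X=x)P(W=w)
 = 4·0.1472 + 5·0.184 + 7·0.1288 + 5·0.1728 + 5·0.216 + 7·0.1512
 = 0.5888 + 0.92 + 0.9016 + 0.864 + 1.08 + 1.0584
 = 5.4128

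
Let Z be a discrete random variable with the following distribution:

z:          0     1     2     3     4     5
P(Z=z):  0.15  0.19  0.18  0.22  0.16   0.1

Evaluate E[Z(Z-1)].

E[Z(Z-1)] = Σ z(z-1)·P(Z=z)
 = 0·0.15 + 0·0.19 + 2·0.18 + 6·0.22 + 12·0.16 + 20·0.1
 = 0 + 0 + 0.36 + 1.32 + 1.92 + 2
 = 5.6

5.6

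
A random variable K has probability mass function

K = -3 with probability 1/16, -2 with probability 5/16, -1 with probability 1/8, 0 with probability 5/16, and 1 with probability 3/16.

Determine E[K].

-0.75

E[K] = Σ k·P(K=k)
 = (-3)·1/16 + (-2)·5/16 + (-1)·1/8 + 0·5/16 + 1·3/16
 = (-3/16) + (-5/8) + (-1/8) + 0 + 3/16
 = -3/4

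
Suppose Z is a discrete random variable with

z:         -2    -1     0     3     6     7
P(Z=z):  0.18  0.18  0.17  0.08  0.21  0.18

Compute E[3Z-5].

1.66

E[3Z-5] = Σ (3z-5)·P(Z=z)
 = (-11)·0.18 + (-8)·0.18 + (-5)·0.17 + 4·0.08 + 13·0.21 + 16·0.18
 = (-1.98) + (-1.44) + (-0.85) + 0.32 + 2.73 + 2.88
 = 1.66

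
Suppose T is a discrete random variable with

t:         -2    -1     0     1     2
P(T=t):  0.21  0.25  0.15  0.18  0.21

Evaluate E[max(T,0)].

E[max(T,0)] = Σ max(t,0)·P(T=t)
 = 0·0.21 + 0·0.25 + 0·0.15 + 1·0.18 + 2·0.21
 = 0 + 0 + 0 + 0.18 + 0.42
 = 0.6

0.6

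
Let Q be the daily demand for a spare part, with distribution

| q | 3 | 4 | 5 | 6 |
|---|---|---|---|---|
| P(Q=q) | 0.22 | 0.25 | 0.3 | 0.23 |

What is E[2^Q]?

30.08

E[2^Q] = Σ 2^q·P(Q=q)
 = 8·0.22 + 16·0.25 + 32·0.3 + 64·0.23
 = 1.76 + 4 + 9.6 + 14.72
 = 30.08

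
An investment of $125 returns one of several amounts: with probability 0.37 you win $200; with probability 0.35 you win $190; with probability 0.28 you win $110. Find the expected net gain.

46.3

E[payout] = 200·0.37 + 190·0.35 + 110·0.28
 = 74 + 66.5 + 30.8
 = 171.3
Net = 171.3 - 125 = 46.3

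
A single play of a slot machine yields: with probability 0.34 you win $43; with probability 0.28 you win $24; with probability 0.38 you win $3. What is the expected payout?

22.48

E[payout] = 43·0.34 + 24·0.28 + 3·0.38
 = 14.62 + 6.72 + 1.14
 = 22.48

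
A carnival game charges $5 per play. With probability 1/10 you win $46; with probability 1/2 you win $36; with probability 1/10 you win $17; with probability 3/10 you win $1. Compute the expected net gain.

E[payout] = 46·1/10 + 36·1/2 + 17·1/10 + 1·3/10
 = 23/5 + 18 + 17/10 + 3/10
 = 123/5
Net = 123/5 - 5 = 98/5

19.6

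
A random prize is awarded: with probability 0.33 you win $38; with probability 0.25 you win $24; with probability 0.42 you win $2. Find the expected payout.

19.38

E[payout] = 38·0.33 + 24·0.25 + 2·0.42
 = 12.54 + 6 + 0.84
 = 19.38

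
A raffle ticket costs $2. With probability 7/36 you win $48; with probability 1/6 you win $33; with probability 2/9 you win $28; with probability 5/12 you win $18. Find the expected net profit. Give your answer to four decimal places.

E[payout] = 48·7/36 + 33·1/6 + 28·2/9 + 18·5/12
 = 28/3 + 11/2 + 56/9 + 15/2
 = 257/9
Net = 257/9 - 2 = 239/9

26.5556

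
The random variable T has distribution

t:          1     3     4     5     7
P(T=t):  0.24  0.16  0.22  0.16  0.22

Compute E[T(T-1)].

E[T(T-1)] = Σ t(t-1)·P(T=t)
 = 0·0.24 + 6·0.16 + 12·0.22 + 20·0.16 + 42·0.22
 = 0 + 0.96 + 2.64 + 3.2 + 9.24
 = 16.04

16.04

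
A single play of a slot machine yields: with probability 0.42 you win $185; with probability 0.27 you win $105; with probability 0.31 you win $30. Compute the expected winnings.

E[payout] = 185·0.42 + 105·0.27 + 30·0.31
 = 77.7 + 28.35 + 9.3
 = 115.35

115.35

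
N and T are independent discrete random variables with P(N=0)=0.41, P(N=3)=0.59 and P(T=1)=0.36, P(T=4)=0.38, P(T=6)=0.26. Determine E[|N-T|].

2.5196

E[|N-T|] = Σ_n Σ_t |n-t| · P(N=n)P(T=t)
 = 1·0.1476 + 4·0.1558 + 6·0.1066 + 2·0.2124 + 1·0.2242 + 3·0.1534
 = 0.1476 + 0.6232 + 0.6396 + 0.4248 + 0.2242 + 0.4602
 = 2.5196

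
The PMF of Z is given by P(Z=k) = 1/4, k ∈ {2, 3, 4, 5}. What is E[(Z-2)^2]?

E[(Z-2)^2] = Σ (z-2)^2·P(Z=z)
 = 0·1/4 + 1·1/4 + 4·1/4 + 9·1/4
 = 0 + 1/4 + 1 + 9/4
 = 7/2

3.5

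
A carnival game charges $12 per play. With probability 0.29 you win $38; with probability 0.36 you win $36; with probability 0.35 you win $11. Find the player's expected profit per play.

15.83

E[payout] = 38·0.29 + 36·0.36 + 11·0.35
 = 11.02 + 12.96 + 3.85
 = 27.83
Net = 27.83 - 12 = 15.83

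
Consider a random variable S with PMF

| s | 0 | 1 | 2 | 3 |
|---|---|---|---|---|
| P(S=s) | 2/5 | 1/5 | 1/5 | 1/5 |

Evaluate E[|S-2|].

1.2

E[|S-2|] = Σ |s-2|·P(S=s)
 = 2·2/5 + 1·1/5 + 0·1/5 + 1·1/5
 = 4/5 + 1/5 + 0 + 1/5
 = 6/5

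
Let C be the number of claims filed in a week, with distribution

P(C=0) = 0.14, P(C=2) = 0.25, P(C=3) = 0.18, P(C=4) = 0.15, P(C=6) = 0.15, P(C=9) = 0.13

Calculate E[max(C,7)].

7.26

E[max(C,7)] = Σ max(c,7)·P(C=c)
 = 7·0.14 + 7·0.25 + 7·0.18 + 7·0.15 + 7·0.15 + 9·0.13
 = 0.98 + 1.75 + 1.26 + 1.05 + 1.05 + 1.17
 = 7.26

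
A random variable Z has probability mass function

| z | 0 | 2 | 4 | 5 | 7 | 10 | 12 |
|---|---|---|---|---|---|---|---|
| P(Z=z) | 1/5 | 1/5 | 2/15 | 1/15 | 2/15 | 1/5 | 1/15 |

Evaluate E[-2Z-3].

E[-2Z-3] = Σ (-2z-3)·P(Z=z)
 = (-3)·1/5 + (-7)·1/5 + (-11)·2/15 + (-13)·1/15 + (-17)·2/15 + (-23)·1/5 + (-27)·1/15
 = (-3/5) + (-7/5) + (-22/15) + (-13/15) + (-34/15) + (-23/5) + (-9/5)
 = -13

-13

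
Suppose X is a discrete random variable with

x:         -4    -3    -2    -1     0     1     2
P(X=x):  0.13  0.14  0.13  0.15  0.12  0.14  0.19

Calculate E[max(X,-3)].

E[max(X,-3)] = Σ max(x,-3)·P(X=x)
 = (-3)·0.13 + (-3)·0.14 + (-2)·0.13 + (-1)·0.15 + 0·0.12 + 1·0.14 + 2·0.19
 = (-0.39) + (-0.42) + (-0.26) + (-0.15) + 0 + 0.14 + 0.38
 = -0.7

-0.7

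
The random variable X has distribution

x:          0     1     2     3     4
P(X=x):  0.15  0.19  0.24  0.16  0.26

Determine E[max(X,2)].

E[max(X,2)] = Σ max(x,2)·P(X=x)
 = 2·0.15 + 2·0.19 + 2·0.24 + 3·0.16 + 4·0.26
 = 0.3 + 0.38 + 0.48 + 0.48 + 1.04
 = 2.68

2.68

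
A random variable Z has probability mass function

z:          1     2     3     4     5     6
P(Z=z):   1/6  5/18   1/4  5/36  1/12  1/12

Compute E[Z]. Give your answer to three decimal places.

2.944

E[Z] = Σ z·P(Z=z)
 = 1·1/6 + 2·5/18 + 3·1/4 + 4·5/36 + 5·1/12 + 6·1/12
 = 1/6 + 5/9 + 3/4 + 5/9 + 5/12 + 1/2
 = 53/18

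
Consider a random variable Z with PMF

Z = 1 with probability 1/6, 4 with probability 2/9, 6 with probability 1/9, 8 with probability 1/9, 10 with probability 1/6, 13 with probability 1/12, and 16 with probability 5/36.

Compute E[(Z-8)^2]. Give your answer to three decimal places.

E[(Z-8)^2] = Σ (z-8)^2·P(Z=z)
 = 49·1/6 + 16·2/9 + 4·1/9 + 0·1/9 + 4·1/6 + 25·1/12 + 64·5/36
 = 49/6 + 32/9 + 4/9 + 0 + 2/3 + 25/12 + 80/9
 = 857/36

23.806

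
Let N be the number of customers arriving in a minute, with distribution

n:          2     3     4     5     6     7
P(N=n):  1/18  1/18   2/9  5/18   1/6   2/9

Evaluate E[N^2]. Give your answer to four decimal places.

E[N^2] = Σ n^2·P(N=n)
 = 4·1/18 + 9·1/18 + 16·2/9 + 25·5/18 + 36·1/6 + 49·2/9
 = 2/9 + 1/2 + 32/9 + 125/18 + 6 + 98/9
 = 253/9

28.1111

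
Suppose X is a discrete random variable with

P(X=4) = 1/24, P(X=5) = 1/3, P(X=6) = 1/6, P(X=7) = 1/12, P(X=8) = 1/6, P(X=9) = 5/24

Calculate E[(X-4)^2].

9.625

E[(X-4)^2] = Σ (x-4)^2·P(X=x)
 = 0·1/24 + 1·1/3 + 4·1/6 + 9·1/12 + 16·1/6 + 25·5/24
 = 0 + 1/3 + 2/3 + 3/4 + 8/3 + 125/24
 = 77/8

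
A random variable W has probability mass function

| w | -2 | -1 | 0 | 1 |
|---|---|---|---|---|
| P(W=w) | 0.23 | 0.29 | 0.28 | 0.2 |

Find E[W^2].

1.41

E[W^2] = Σ w^2·P(W=w)
 = 4·0.23 + 1·0.29 + 0·0.28 + 1·0.2
 = 0.92 + 0.29 + 0 + 0.2
 = 1.41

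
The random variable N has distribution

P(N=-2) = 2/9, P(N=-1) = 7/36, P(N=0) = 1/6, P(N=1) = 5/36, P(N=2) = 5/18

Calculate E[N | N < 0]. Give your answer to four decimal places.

-1.5333

P(N < 0) = 2/9 + 7/36 = 5/12.
E[N | N < 0] = [(-2)·2/9 + (-1)·7/36] / (5/12)
 = -23/36 / (5/12)
 = -23/15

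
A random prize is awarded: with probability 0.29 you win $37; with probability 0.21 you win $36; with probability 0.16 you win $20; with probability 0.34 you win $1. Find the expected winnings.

E[payout] = 37·0.29 + 36·0.21 + 20·0.16 + 1·0.34
 = 10.73 + 7.56 + 3.2 + 0.34
 = 21.83

21.83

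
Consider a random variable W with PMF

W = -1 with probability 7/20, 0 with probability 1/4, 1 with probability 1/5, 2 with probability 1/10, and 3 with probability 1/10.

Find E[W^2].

1.85

E[W^2] = Σ w^2·P(W=w)
 = 1·7/20 + 0·1/4 + 1·1/5 + 4·1/10 + 9·1/10
 = 7/20 + 0 + 1/5 + 2/5 + 9/10
 = 37/20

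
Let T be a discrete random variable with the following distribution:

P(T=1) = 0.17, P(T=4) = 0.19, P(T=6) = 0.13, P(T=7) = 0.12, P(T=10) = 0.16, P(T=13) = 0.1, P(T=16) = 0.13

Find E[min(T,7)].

E[min(T,7)] = Σ min(t,7)·P(T=t)
 = 1·0.17 + 4·0.19 + 6·0.13 + 7·0.12 + 7·0.16 + 7·0.1 + 7·0.13
 = 0.17 + 0.76 + 0.78 + 0.84 + 1.12 + 0.7 + 0.91
 = 5.28

5.28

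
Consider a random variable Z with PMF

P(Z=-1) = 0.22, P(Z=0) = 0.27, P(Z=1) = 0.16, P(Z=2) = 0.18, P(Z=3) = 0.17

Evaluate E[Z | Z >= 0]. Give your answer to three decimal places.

1.321

P(Z >= 0) = 0.27 + 0.16 + 0.18 + 0.17 = 0.78.
E[Z | Z >= 0] = [0·0.27 + 1·0.16 + 2·0.18 + 3·0.17] / 0.78
 = 1.03 / 0.78
 = 103/78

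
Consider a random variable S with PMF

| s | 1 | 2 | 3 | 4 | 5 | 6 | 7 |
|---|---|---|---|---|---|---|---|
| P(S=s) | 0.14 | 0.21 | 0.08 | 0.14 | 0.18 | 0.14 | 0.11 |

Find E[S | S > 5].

6.44

P(S > 5) = 0.14 + 0.11 = 0.25.
E[S | S > 5] = [6·0.14 + 7·0.11] / 0.25
 = 1.61 / 0.25
 = 161/25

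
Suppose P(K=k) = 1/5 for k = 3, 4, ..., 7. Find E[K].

E[K] = Σ k·P(K=k)
 = 3·1/5 + 4·1/5 + 5·1/5 + 6·1/5 + 7·1/5
 = 3/5 + 4/5 + 1 + 6/5 + 7/5
 = 5

5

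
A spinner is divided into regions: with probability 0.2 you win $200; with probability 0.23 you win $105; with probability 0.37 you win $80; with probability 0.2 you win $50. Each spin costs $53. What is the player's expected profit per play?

E[payout] = 200·0.2 + 105·0.23 + 80·0.37 + 50·0.2
 = 40 + 24.15 + 29.6 + 10
 = 103.75
Net = 103.75 - 53 = 50.75

50.75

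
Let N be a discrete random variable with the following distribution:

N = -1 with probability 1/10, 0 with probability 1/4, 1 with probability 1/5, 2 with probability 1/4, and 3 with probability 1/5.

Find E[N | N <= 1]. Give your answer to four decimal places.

0.1818

P(N <= 1) = 1/10 + 1/4 + 1/5 = 11/20.
E[N | N <= 1] = [(-1)·1/10 + 0·1/4 + 1·1/5] / (11/20)
 = 1/10 / (11/20)
 = 2/11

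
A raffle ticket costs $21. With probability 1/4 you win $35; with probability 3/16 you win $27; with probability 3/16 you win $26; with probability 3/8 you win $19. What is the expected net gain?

4.8125

E[payout] = 35·1/4 + 27·3/16 + 26·3/16 + 19·3/8
 = 35/4 + 81/16 + 39/8 + 57/8
 = 413/16
Net = 413/16 - 21 = 77/16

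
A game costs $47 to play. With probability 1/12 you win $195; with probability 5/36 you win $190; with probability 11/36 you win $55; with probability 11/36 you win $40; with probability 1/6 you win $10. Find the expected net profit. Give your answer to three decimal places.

E[payout] = 195·1/12 + 190·5/36 + 55·11/36 + 40·11/36 + 10·1/6
 = 65/4 + 475/18 + 605/36 + 110/9 + 5/3
 = 220/3
Net = 220/3 - 47 = 79/3

26.333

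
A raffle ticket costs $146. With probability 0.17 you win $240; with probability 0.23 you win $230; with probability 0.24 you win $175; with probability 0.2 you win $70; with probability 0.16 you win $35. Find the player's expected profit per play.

E[payout] = 240·0.17 + 230·0.23 + 175·0.24 + 70·0.2 + 35·0.16
 = 40.8 + 52.9 + 42 + 14 + 5.6
 = 155.3
Net = 155.3 - 146 = 9.3

9.3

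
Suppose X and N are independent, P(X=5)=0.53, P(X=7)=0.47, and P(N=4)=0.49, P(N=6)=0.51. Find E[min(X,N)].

4.7497

E[min(X,N)] = Σ_x Σ_n min(x,n) · P(X=x)P(N=n)
 = 4·0.2597 + 5·0.2703 + 4·0.2303 + 6·0.2397
 = 1.0388 + 1.3515 + 0.9212 + 1.4382
 = 4.7497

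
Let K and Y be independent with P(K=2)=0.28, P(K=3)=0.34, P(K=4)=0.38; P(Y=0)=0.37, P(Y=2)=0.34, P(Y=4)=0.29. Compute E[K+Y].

E[K+Y] = Σ_k Σ_y (k+y) · P(K=k)P(Y=y)
 = 2·0.1036 + 4·0.0952 + 6·0.0812 + 3·0.1258 + 5·0.1156 + 7·0.0986 + 4·0.1406 + 6·0.1292 + 8·0.1102
 = 0.2072 + 0.3808 + 0.4872 + 0.3774 + 0.578 + 0.6902 + 0.5624 + 0.7752 + 0.8816
 = 4.94

4.94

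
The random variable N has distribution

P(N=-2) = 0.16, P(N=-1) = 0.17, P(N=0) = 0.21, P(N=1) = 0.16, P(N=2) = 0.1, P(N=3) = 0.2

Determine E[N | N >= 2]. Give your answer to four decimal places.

P(N >= 2) = 0.1 + 0.2 = 0.3.
E[N | N >= 2] = [2·0.1 + 3·0.2] / 0.3
 = 0.8 / 0.3
 = 8/3

2.6667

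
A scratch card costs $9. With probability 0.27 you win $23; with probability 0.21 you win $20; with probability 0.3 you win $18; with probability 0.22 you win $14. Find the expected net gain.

E[payout] = 23·0.27 + 20·0.21 + 18·0.3 + 14·0.22
 = 6.21 + 4.2 + 5.4 + 3.08
 = 18.89
Net = 18.89 - 9 = 9.89

9.89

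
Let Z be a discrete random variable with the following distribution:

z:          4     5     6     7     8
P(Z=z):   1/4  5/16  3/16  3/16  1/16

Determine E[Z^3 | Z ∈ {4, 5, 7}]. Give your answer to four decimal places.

P(Z ∈ {4, 5, 7}) = 1/4 + 5/16 + 3/16 = 3/4.
E[Z^3 | Z ∈ {4, 5, 7}] = [64·1/4 + 125·5/16 + 343·3/16] / (3/4)
 = 955/8 / (3/4)
 = 955/6

159.1667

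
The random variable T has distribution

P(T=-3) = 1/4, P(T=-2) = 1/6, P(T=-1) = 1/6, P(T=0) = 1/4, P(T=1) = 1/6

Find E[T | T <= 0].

-1.5

P(T <= 0) = 1/4 + 1/6 + 1/6 + 1/4 = 5/6.
E[T | T <= 0] = [(-3)·1/4 + (-2)·1/6 + (-1)·1/6 + 0·1/4] / (5/6)
 = -5/4 / (5/6)
 = -3/2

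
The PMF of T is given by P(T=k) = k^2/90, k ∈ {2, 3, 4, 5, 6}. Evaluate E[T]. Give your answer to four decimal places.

4.8889

E[T] = Σ t·P(T=t)
 = 2·2/45 + 3·1/10 + 4·8/45 + 5·5/18 + 6·2/5
 = 4/45 + 3/10 + 32/45 + 25/18 + 12/5
 = 44/9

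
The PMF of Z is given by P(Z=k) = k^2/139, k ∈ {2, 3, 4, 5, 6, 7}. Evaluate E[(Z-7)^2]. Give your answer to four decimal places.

3.7698

E[(Z-7)^2] = Σ (z-7)^2·P(Z=z)
 = 25·4/139 + 16·9/139 + 9·16/139 + 4·25/139 + 1·36/139 + 0·49/139
 = 100/139 + 144/139 + 144/139 + 100/139 + 36/139 + 0
 = 524/139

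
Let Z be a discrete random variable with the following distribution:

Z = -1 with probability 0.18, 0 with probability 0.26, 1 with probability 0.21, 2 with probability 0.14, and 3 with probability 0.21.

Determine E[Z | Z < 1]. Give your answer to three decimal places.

-0.409

P(Z < 1) = 0.18 + 0.26 = 0.44.
E[Z | Z < 1] = [(-1)·0.18 + 0·0.26] / 0.44
 = -0.18 / 0.44
 = -9/22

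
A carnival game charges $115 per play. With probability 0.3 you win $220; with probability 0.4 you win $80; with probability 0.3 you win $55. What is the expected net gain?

-0.5

E[payout] = 220·0.3 + 80·0.4 + 55·0.3
 = 66 + 32 + 16.5
 = 114.5
Net = 114.5 - 115 = -0.5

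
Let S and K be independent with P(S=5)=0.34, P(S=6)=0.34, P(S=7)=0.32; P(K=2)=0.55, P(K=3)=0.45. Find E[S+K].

8.43

E[S+K] = Σ_s Σ_k (s+k) · P(S=s)P(K=k)
 = 7·0.187 + 8·0.153 + 8·0.187 + 9·0.153 + 9·0.176 + 10·0.144
 = 1.309 + 1.224 + 1.496 + 1.377 + 1.584 + 1.44
 = 8.43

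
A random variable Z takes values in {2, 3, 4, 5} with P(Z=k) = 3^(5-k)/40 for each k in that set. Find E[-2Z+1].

-3.9

E[-2Z+1] = Σ (-2z+1)·P(Z=z)
 = (-3)·27/40 + (-5)·9/40 + (-7)·3/40 + (-9)·1/40
 = (-81/40) + (-9/8) + (-21/40) + (-9/40)
 = -39/10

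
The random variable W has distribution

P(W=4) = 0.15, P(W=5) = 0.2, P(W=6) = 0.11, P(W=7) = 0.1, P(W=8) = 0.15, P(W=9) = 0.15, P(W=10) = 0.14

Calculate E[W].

6.91

E[W] = Σ w·P(W=w)
 = 4·0.15 + 5·0.2 + 6·0.11 + 7·0.1 + 8·0.15 + 9·0.15 + 10·0.14
 = 0.6 + 1 + 0.66 + 0.7 + 1.2 + 1.35 + 1.4
 = 6.91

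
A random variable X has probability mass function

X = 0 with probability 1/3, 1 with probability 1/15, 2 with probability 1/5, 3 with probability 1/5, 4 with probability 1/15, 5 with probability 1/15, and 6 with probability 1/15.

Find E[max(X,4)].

4.2

E[max(X,4)] = Σ max(x,4)·P(X=x)
 = 4·1/3 + 4·1/15 + 4·1/5 + 4·1/5 + 4·1/15 + 5·1/15 + 6·1/15
 = 4/3 + 4/15 + 4/5 + 4/5 + 4/15 + 1/3 + 2/5
 = 21/5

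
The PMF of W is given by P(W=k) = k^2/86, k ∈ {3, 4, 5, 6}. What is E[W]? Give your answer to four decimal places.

E[W] = Σ w·P(W=w)
 = 3·9/86 + 4·8/43 + 5·25/86 + 6·18/43
 = 27/86 + 32/43 + 125/86 + 108/43
 = 216/43

5.0233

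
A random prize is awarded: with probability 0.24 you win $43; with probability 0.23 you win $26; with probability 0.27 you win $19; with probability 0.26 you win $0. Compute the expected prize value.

E[payout] = 43·0.24 + 26·0.23 + 19·0.27 + 0·0.26
 = 10.32 + 5.98 + 5.13 + 0
 = 21.43

21.43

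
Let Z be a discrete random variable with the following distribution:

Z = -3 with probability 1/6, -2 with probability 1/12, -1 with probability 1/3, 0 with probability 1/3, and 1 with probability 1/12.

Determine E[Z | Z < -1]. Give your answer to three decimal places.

-2.667

P(Z < -1) = 1/6 + 1/12 = 1/4.
E[Z | Z < -1] = [(-3)·1/6 + (-2)·1/12] / (1/4)
 = -2/3 / (1/4)
 = -8/3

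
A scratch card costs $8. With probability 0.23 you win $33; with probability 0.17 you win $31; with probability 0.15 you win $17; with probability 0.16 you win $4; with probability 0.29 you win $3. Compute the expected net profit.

E[payout] = 33·0.23 + 31·0.17 + 17·0.15 + 4·0.16 + 3·0.29
 = 7.59 + 5.27 + 2.55 + 0.64 + 0.87
 = 16.92
Net = 16.92 - 8 = 8.92

8.92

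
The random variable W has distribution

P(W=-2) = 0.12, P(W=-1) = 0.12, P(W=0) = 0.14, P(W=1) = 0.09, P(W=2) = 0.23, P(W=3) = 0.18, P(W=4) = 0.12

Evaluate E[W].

E[W] = Σ w·P(W=w)
 = (-2)·0.12 + (-1)·0.12 + 0·0.14 + 1·0.09 + 2·0.23 + 3·0.18 + 4·0.12
 = (-0.24) + (-0.12) + 0 + 0.09 + 0.46 + 0.54 + 0.48
 = 1.21

1.21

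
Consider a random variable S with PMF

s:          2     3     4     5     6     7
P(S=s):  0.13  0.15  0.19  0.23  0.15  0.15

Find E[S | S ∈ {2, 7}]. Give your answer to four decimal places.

P(S ∈ {2, 7}) = 0.13 + 0.15 = 0.28.
E[S | S ∈ {2, 7}] = [2·0.13 + 7·0.15] / 0.28
 = 1.31 / 0.28
 = 131/28

4.6786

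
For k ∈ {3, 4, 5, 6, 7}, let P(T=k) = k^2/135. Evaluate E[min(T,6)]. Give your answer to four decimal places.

5.3778

E[min(T,6)] = Σ min(t,6)·P(T=t)
 = 3·1/15 + 4·16/135 + 5·5/27 + 6·4/15 + 6·49/135
 = 1/5 + 64/135 + 25/27 + 8/5 + 98/45
 = 242/45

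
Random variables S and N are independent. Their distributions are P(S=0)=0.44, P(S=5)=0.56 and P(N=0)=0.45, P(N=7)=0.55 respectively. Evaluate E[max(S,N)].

5.11

E[max(S,N)] = Σ_s Σ_n max(s,n) · P(S=s)P(N=n)
 = 0·0.198 + 7·0.242 + 5·0.252 + 7·0.308
 = 0 + 1.694 + 1.26 + 2.156
 = 5.11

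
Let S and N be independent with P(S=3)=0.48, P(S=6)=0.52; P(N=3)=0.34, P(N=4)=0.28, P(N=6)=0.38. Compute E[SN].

20.1552

E[SN] = Σ_s Σ_n sn · P(S=s)P(N=n)
 = 9·0.1632 + 12·0.1344 + 18·0.1824 + 18·0.1768 + 24·0.1456 + 36·0.1976
 = 1.4688 + 1.6128 + 3.2832 + 3.1824 + 3.4944 + 7.1136
 = 20.1552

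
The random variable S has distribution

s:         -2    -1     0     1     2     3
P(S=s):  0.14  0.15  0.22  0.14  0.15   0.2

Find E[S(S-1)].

E[S(S-1)] = Σ s(s-1)·P(S=s)
 = 6·0.14 + 2·0.15 + 0·0.22 + 0·0.14 + 2·0.15 + 6·0.2
 = 0.84 + 0.3 + 0 + 0 + 0.3 + 1.2
 = 2.64

2.64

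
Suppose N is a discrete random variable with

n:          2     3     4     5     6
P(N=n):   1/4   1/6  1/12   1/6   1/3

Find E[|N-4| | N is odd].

P(N is odd) = 1/6 + 1/6 = 1/3.
E[|N-4| | N is odd] = [1·1/6 + 1·1/6] / (1/3)
 = 1/3 / (1/3)
 = 1

1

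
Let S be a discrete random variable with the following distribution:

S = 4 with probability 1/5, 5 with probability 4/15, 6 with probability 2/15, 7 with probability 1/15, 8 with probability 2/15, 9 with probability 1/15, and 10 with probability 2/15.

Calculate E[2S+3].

15.8

E[2S+3] = Σ (2s+3)·P(S=s)
 = 11·1/5 + 13·4/15 + 15·2/15 + 17·1/15 + 19·2/15 + 21·1/15 + 23·2/15
 = 11/5 + 52/15 + 2 + 17/15 + 38/15 + 7/5 + 46/15
 = 79/5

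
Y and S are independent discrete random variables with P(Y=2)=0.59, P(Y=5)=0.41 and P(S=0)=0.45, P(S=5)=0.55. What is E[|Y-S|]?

2.427

E[|Y-S|] = Σ_y Σ_s |y-s| · P(Y=y)P(S=s)
 = 2·0.2655 + 3·0.3245 + 5·0.1845 + 0·0.2255
 = 0.531 + 0.9735 + 0.9225 + 0
 = 2.427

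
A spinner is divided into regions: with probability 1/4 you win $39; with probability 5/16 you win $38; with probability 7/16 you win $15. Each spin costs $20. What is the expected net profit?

8.1875

E[payout] = 39·1/4 + 38·5/16 + 15·7/16
 = 39/4 + 95/8 + 105/16
 = 451/16
Net = 451/16 - 20 = 131/16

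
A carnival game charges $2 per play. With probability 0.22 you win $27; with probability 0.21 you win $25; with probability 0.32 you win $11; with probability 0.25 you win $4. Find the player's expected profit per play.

E[payout] = 27·0.22 + 25·0.21 + 11·0.32 + 4·0.25
 = 5.94 + 5.25 + 3.52 + 1
 = 15.71
Net = 15.71 - 2 = 13.71

13.71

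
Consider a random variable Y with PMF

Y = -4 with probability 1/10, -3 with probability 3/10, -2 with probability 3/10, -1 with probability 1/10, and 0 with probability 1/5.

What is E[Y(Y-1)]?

E[Y(Y-1)] = Σ y(y-1)·P(Y=y)
 = 20·1/10 + 12·3/10 + 6·3/10 + 2·1/10 + 0·1/5
 = 2 + 18/5 + 9/5 + 1/5 + 0
 = 38/5

7.6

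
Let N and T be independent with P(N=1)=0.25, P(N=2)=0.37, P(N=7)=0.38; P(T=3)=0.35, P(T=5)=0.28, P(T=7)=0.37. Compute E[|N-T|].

2.8796

E[|N-T|] = Σ_n Σ_t |n-t| · P(N=n)P(T=t)
 = 2·0.0875 + 4·0.07 + 6·0.0925 + 1·0.1295 + 3·0.1036 + 5·0.1369 + 4·0.133 + 2·0.1064 + 0·0.1406
 = 0.175 + 0.28 + 0.555 + 0.1295 + 0.3108 + 0.6845 + 0.532 + 0.2128 + 0
 = 2.8796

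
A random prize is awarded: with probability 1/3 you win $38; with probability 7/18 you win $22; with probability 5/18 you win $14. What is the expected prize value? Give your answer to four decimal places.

E[payout] = 38·1/3 + 22·7/18 + 14·5/18
 = 38/3 + 77/9 + 35/9
 = 226/9

25.1111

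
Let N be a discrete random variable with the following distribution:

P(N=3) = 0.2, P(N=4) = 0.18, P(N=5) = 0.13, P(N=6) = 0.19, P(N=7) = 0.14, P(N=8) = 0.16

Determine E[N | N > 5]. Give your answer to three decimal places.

P(N > 5) = 0.19 + 0.14 + 0.16 = 0.49.
E[N | N > 5] = [6·0.19 + 7·0.14 + 8·0.16] / 0.49
 = 3.4 / 0.49
 = 340/49

6.939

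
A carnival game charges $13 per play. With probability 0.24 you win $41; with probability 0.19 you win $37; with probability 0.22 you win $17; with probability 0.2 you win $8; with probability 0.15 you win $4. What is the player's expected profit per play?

E[payout] = 41·0.24 + 37·0.19 + 17·0.22 + 8·0.2 + 4·0.15
 = 9.84 + 7.03 + 3.74 + 1.6 + 0.6
 = 22.81
Net = 22.81 - 13 = 9.81

9.81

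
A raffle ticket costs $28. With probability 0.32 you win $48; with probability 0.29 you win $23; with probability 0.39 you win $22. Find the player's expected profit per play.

2.61

E[payout] = 48·0.32 + 23·0.29 + 22·0.39
 = 15.36 + 6.67 + 8.58
 = 30.61
Net = 30.61 - 28 = 2.61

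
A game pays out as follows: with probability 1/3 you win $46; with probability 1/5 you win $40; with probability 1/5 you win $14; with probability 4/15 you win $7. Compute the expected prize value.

E[payout] = 46·1/3 + 40·1/5 + 14·1/5 + 7·4/15
 = 46/3 + 8 + 14/5 + 28/15
 = 28

28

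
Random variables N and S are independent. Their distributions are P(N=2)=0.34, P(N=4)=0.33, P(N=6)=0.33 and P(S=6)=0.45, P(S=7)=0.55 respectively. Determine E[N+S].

E[N+S] = Σ_n Σ_s (n+s) · P(N=n)P(S=s)
 = 8·0.153 + 9·0.187 + 10·0.1485 + 11·0.1815 + 12·0.1485 + 13·0.1815
 = 1.224 + 1.683 + 1.485 + 1.9965 + 1.782 + 2.3595
 = 10.53

10.53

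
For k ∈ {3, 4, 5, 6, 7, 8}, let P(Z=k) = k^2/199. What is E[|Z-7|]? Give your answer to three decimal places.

E[|Z-7|] = Σ |z-7|·P(Z=z)
 = 4·9/199 + 3·16/199 + 2·25/199 + 1·36/199 + 0·49/199 + 1·64/199
 = 36/199 + 48/199 + 50/199 + 36/199 + 0 + 64/199
 = 234/199

1.176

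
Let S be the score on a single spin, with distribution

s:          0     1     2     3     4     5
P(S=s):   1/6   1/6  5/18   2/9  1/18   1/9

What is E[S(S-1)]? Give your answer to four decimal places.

E[S(S-1)] = Σ s(s-1)·P(S=s)
 = 0·1/6 + 0·1/6 + 2·5/18 + 6·2/9 + 12·1/18 + 20·1/9
 = 0 + 0 + 5/9 + 4/3 + 2/3 + 20/9
 = 43/9

4.7778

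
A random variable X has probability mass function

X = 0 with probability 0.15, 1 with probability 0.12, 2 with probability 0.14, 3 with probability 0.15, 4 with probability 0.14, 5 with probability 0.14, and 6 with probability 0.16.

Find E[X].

3.07

E[X] = Σ x·P(X=x)
 = 0·0.15 + 1·0.12 + 2·0.14 + 3·0.15 + 4·0.14 + 5·0.14 + 6·0.16
 = 0 + 0.12 + 0.28 + 0.45 + 0.56 + 0.7 + 0.96
 = 3.07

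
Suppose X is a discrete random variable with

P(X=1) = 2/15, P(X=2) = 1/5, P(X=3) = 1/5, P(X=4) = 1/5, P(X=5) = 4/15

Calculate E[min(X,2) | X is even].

P(X is even) = 1/5 + 1/5 = 2/5.
E[min(X,2) | X is even] = [2·1/5 + 2·1/5] / (2/5)
 = 4/5 / (2/5)
 = 2

2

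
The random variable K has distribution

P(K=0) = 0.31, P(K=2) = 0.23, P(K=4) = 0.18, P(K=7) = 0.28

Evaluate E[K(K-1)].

14.38

E[K(K-1)] = Σ k(k-1)·P(K=k)
 = 0·0.31 + 2·0.23 + 12·0.18 + 42·0.28
 = 0 + 0.46 + 2.16 + 11.76
 = 14.38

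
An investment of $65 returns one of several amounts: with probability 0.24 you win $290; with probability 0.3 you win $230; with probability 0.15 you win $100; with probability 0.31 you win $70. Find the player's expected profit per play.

E[payout] = 290·0.24 + 230·0.3 + 100·0.15 + 70·0.31
 = 69.6 + 69 + 15 + 21.7
 = 175.3
Net = 175.3 - 65 = 110.3

110.3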